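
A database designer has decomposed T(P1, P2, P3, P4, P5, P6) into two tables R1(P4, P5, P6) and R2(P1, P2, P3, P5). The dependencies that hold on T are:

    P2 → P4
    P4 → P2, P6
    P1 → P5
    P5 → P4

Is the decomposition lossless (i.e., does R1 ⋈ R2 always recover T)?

Common attributes: R1 ∩ R2 = {P5}.
Closure of {P5}: P5 → P4 applies, adding P4; P4 → P2, P6 applies, adding P2, P6. So (P5)⁺ = {P2, P4, P5, P6}.
This closure contains every attribute of R1, so R1 ∩ R2 → R1. The join is lossless.

Yes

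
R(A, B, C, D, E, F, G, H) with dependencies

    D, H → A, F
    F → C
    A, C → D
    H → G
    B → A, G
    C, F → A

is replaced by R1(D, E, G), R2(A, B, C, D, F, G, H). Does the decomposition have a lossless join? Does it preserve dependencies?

lossy but dependency-preserving

Lossless test: (D, G)⁺ = {D, G}, which is a superkey of neither fragment — lossy.
Dependency preservation: every FD's attributes lie within a single fragment, so each can be enforced locally — preserved.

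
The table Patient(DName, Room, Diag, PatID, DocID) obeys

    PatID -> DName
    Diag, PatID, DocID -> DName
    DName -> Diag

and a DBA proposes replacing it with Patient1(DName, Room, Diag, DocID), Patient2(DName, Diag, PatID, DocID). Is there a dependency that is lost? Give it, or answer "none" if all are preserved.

none

PatID → DName lies within Patient2.
Diag, PatID, DocID → DName lies within Patient2.
DName → Diag lies within Patient1.
Every dependency is enforceable on the fragments, so the decomposition is dependency-preserving.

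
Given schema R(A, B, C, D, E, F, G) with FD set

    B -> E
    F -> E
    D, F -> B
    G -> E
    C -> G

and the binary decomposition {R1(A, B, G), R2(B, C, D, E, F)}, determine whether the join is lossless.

No

Common attributes: R1 ∩ R2 = {B}.
Closure of {B}: B → E applies, adding E. So (B)⁺ = {B, E}.
The closure contains neither all of R1 = {A, B, G} nor all of R2 = {B, C, D, E, F}, so the common attributes are not a superkey of either fragment. The join is lossy.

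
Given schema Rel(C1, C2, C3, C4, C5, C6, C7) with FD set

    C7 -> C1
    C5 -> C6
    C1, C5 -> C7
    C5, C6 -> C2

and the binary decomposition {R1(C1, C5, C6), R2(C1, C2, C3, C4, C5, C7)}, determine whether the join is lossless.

Yes

Common attributes: R1 ∩ R2 = {C1, C5}.
Closure of {C1, C5}: C5 → C6 applies, adding C6; C1, C5 → C7 applies, adding C7; C5, C6 → C2 applies, adding C2. So (C1, C5)⁺ = {C1, C2, C5, C6, C7}.
This closure contains every attribute of R1, so R1 ∩ R2 → R1. The join is lossless.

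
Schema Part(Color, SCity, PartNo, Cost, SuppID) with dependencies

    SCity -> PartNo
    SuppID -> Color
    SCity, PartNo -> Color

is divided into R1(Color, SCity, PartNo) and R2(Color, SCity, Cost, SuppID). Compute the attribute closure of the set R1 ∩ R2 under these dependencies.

R1 ∩ R2 = {Color, SCity}.
SCity → PartNo applies, adding PartNo
Closure: {Color, SCity, PartNo}.

Color, SCity, PartNo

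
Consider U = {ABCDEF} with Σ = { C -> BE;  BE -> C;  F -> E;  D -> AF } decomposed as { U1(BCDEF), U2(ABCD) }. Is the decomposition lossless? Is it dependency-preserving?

Lossless test: (BCD)⁺ = {ABCDEF}, which contains all of one fragment — lossless.
Dependency preservation: D → AF is not contained in any single fragment, but the restricted closure of its left-hand side across the fragments still reaches the right-hand side; the remaining FDs each lie inside some fragment. All dependencies are preserved.

lossless and dependency-preserving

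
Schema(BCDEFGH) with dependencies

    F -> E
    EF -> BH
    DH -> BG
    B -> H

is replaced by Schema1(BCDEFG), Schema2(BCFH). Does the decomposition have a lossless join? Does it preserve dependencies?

Lossless test: (BCF)⁺ = {BCEFH}, which contains all of one fragment — lossless.
Dependency preservation: the restricted closure of {DH} across the fragments never reaches {BG}, so DH → BG cannot be enforced without a join — not preserved.

lossless but not dependency-preserving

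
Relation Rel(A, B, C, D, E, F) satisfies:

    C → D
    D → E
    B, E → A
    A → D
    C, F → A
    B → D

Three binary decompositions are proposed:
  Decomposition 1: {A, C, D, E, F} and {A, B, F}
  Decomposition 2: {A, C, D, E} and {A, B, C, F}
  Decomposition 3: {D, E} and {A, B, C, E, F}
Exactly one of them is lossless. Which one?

Decomposition 2

Decomposition 1: common = {A, F}, closure = {A, D, E, F} → lossy.
Decomposition 2: common = {A, C}, closure = {A, C, D, E} → lossless.
Decomposition 3: common = {E}, closure = {E} → lossy.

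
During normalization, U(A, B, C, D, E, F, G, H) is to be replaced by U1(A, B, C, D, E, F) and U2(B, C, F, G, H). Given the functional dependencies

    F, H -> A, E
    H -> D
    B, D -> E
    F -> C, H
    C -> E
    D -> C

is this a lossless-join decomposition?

Common attributes: U1 ∩ U2 = {B, C, F}.
Closure of {B, C, F}: F → C, H applies, adding H; C → E applies, adding E; F, H → A, E applies, adding A; H → D applies, adding D. So (B, C, F)⁺ = {A, B, C, D, E, F, H}.
This closure contains every attribute of U1, so U1 ∩ U2 → U1. The join is lossless.

Yes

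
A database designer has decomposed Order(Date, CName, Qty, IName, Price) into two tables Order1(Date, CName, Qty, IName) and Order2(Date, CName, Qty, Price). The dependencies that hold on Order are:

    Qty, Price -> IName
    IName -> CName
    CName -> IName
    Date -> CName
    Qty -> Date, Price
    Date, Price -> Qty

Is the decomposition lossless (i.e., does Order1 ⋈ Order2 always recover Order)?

Yes

Common attributes: Order1 ∩ Order2 = {Date, CName, Qty}.
Closure of {Date, CName, Qty}: CName → IName applies, adding IName; Qty → Date, Price applies, adding Price. So (Date, CName, Qty)⁺ = {Date, CName, Qty, IName, Price}.
This closure contains every attribute of Order1, so Order1 ∩ Order2 → Order1. The join is lossless.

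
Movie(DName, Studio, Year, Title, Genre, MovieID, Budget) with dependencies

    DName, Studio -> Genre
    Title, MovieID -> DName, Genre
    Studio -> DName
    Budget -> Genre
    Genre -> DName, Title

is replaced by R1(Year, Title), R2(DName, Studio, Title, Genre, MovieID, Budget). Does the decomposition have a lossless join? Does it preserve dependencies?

lossy but dependency-preserving

Lossless test: (Title)⁺ = {Title}, which is a superkey of neither fragment — lossy.
Dependency preservation: every FD's attributes lie within a single fragment, so each can be enforced locally — preserved.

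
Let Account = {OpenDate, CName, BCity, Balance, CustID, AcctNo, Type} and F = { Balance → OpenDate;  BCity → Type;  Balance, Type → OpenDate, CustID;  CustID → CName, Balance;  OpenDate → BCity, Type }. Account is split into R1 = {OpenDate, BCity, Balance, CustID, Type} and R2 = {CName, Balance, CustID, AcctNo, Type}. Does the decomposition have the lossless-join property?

Yes

Common attributes: R1 ∩ R2 = {Balance, CustID, Type}.
Closure of {Balance, CustID, Type}: Balance → OpenDate applies, adding OpenDate; CustID → CName, Balance applies, adding CName; OpenDate → BCity, Type applies, adding BCity. So (Balance, CustID, Type)⁺ = {OpenDate, CName, BCity, Balance, CustID, Type}.
This closure contains every attribute of R1, so R1 ∩ R2 → R1. The join is lossless.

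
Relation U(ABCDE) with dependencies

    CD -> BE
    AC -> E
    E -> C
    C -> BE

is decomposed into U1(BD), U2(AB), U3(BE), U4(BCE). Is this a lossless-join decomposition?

No

Chase test. Columns are ABCDE; row i has aⱼ where attribute j ∈ Ui, else bᵢⱼ.
Initial tableau (one row per fragment):
  row 1: b11 a2 b13 a4 b15
  row 2: a1 a2 b23 b24 b25
  row 3: b31 a2 b33 b34 a5
  row 4: b41 a2 a3 b44 a5
Rows 3 and 4 agree on E; apply E→C and equate their C entries.
No row becomes fully distinguished — the join is lossy.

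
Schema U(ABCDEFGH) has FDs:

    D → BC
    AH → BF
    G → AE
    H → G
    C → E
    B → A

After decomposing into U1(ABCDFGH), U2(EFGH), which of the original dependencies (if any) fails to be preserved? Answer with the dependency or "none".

C → E

Check C → E: no single fragment contains all of {CE}, and the restricted closure of {C} across the fragments never reaches {E}.
D → BC is preserved.
AH → BF is preserved.
G → AE is preserved.
H → G is preserved.
B → A is preserved.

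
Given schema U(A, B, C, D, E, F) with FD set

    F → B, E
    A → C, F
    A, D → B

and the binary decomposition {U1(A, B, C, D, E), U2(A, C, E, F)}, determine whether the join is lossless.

Common attributes: U1 ∩ U2 = {A, C, E}.
Closure of {A, C, E}: A → C, F applies, adding F; F → B, E applies, adding B. So (A, C, E)⁺ = {A, B, C, E, F}.
This closure contains every attribute of U2, so U1 ∩ U2 → U2. The join is lossless.

Yes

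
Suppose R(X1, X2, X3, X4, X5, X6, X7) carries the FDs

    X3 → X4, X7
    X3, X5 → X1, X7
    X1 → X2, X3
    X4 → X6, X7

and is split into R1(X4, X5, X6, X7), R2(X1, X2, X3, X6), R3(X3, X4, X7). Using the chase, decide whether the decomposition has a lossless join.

Chase test. Columns are X1, X2, X3, X4, X5, X6, X7; row i has aⱼ where attribute j ∈ Ri, else bᵢⱼ.
Initial tableau (one row per fragment):
  row 1: b11 b12 b13 a4 a5 a6 a7
  row 2: a1 a2 a3 b24 b25 a6 b27
  row 3: b31 b32 a3 a4 b35 b36 a7
Rows 2 and 3 agree on X3; apply X3→X4, X7 and equate their X4, X7 entries.
Rows 1 and 3 agree on X4; apply X4→X6, X7 and equate their X6, X7 entries.
No row becomes fully distinguished — the join is lossy.

No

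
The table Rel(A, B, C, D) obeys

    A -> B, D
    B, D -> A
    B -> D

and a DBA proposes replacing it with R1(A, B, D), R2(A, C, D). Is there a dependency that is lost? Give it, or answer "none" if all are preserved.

none

A → B, D lies within R1.
B, D → A lies within R1.
B → D lies within R1.
Every dependency is enforceable on the fragments, so the decomposition is dependency-preserving.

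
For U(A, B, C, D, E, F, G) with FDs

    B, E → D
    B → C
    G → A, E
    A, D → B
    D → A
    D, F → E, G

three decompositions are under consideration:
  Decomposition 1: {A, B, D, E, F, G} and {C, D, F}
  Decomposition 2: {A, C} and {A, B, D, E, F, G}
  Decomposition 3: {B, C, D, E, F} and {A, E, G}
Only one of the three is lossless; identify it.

Decomposition 1

Decomposition 1: common = {D, F}, closure = {A, B, C, D, E, F, G} → lossless.
Decomposition 2: common = {A}, closure = {A} → lossy.
Decomposition 3: common = {E}, closure = {E} → lossy.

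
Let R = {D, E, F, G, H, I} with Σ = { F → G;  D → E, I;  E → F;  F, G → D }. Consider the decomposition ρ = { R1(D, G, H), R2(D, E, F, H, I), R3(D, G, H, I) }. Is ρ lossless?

Yes

Chase test. Columns are D, E, F, G, H, I; row i has aⱼ where attribute j ∈ Ri, else bᵢⱼ.
Initial tableau (one row per fragment):
  row 1: a1 b12 b13 a4 a5 b16
  row 2: a1 a2 a3 b24 a5 a6
  row 3: a1 b32 b33 a4 a5 a6
Rows 1 and 2 agree on D; apply D→E, I and equate their E, I entries.
Rows 1 and 3 agree on D; apply D→E, I and equate their E, I entries.
Rows 1 and 2 agree on E; apply E→F and equate their F entries.
Rows 1 and 3 agree on E; apply E→F and equate their F entries.
Rows 1 and 2 agree on F; apply F→G and equate their G entries.
Row 1 is now all distinguished symbols — the join is lossless.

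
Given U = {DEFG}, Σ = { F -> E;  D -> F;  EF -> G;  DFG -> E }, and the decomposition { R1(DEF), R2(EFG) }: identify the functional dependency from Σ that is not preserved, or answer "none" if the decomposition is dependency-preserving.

F → E lies within R1.
D → F lies within R1.
EF → G lies within R2.
DFG → E: restricted closure across fragments reaches E.
Every dependency is enforceable on the fragments, so the decomposition is dependency-preserving.

none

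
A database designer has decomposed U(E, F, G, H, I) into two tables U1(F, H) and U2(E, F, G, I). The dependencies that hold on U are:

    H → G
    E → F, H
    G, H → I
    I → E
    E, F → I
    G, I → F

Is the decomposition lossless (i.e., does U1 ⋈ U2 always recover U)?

Common attributes: U1 ∩ U2 = {F}.
No dependency enlarges {F}, so (F)⁺ = {F}.
The closure contains neither all of U1 = {F, H} nor all of U2 = {E, F, G, I}, so the common attributes are not a superkey of either fragment. The join is lossy.

No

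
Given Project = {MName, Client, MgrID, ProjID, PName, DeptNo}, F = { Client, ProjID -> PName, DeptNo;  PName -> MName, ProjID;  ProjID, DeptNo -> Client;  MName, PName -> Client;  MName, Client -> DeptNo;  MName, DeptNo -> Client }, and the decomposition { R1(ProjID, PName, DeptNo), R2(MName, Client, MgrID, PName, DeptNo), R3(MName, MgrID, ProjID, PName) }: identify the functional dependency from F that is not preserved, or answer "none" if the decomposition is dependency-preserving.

Client, ProjID -> PName, DeptNo

Check Client, ProjID → PName, DeptNo: no single fragment contains all of {Client, ProjID, PName, DeptNo}, and the restricted closure of {Client, ProjID} across the fragments never reaches {PName, DeptNo}.
PName → MName, ProjID is preserved.
ProjID, DeptNo → Client is preserved.
MName, PName → Client is preserved.
MName, Client → DeptNo is preserved.
MName, DeptNo → Client is preserved.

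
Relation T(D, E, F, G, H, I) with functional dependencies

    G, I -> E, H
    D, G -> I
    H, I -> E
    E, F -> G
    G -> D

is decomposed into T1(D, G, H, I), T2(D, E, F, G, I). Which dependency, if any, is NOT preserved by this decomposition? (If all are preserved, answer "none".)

Check H, I → E: no single fragment contains all of {E, H, I}, and the restricted closure of {H, I} across the fragments never reaches {E}.
G, I → E, H is preserved.
D, G → I is preserved.
E, F → G is preserved.
G → D is preserved.

H, I -> E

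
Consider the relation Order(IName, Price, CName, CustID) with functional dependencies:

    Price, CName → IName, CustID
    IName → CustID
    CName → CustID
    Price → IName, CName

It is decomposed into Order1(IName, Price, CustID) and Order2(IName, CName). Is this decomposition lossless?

Common attributes: Order1 ∩ Order2 = {IName}.
Closure of {IName}: IName → CustID applies, adding CustID. So (IName)⁺ = {IName, CustID}.
The closure contains neither all of Order1 = {IName, Price, CustID} nor all of Order2 = {IName, CName}, so the common attributes are not a superkey of either fragment. The join is lossy.

No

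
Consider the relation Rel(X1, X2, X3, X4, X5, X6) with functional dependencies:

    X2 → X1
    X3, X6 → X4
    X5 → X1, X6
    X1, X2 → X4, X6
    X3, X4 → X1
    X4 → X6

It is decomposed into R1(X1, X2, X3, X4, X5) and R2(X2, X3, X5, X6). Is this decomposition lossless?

Common attributes: R1 ∩ R2 = {X2, X3, X5}.
Closure of {X2, X3, X5}: X2 → X1 applies, adding X1; X5 → X1, X6 applies, adding X6; X1, X2 → X4, X6 applies, adding X4. So (X2, X3, X5)⁺ = {X1, X2, X3, X4, X5, X6}.
This closure contains every attribute of R1, so R1 ∩ R2 → R1. The join is lossless.

Yes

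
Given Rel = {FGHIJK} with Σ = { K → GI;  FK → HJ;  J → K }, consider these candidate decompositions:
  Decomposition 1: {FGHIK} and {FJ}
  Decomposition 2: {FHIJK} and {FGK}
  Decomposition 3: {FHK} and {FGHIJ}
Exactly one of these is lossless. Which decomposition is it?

Decomposition 1: common = {F}, closure = {F} → lossy.
Decomposition 2: common = {FK}, closure = {FGHIJK} → lossless.
Decomposition 3: common = {FH}, closure = {FH} → lossy.

Decomposition 2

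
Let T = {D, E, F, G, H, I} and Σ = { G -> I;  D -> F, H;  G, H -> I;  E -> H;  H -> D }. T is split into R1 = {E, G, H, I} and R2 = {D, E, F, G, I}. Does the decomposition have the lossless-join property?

Common attributes: R1 ∩ R2 = {E, G, I}.
Closure of {E, G, I}: E → H applies, adding H; H → D applies, adding D; D → F, H applies, adding F. So (E, G, I)⁺ = {D, E, F, G, H, I}.
This closure contains every attribute of R1, so R1 ∩ R2 → R1. The join is lossless.

Yes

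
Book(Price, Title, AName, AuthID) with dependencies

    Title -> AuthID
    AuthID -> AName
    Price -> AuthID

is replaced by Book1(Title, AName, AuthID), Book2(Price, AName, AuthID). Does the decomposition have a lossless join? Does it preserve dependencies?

Lossless test: (AName, AuthID)⁺ = {AName, AuthID}, which is a superkey of neither fragment — lossy.
Dependency preservation: every FD's attributes lie within a single fragment, so each can be enforced locally — preserved.

lossy but dependency-preserving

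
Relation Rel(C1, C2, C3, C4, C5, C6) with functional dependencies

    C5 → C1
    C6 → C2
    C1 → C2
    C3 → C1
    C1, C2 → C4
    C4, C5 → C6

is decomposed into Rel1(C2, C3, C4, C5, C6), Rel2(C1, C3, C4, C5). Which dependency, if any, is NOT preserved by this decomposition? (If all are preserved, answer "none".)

Check C1 → C2: no single fragment contains all of {C1, C2}, and the restricted closure of {C1} across the fragments never reaches {C2}.
C5 → C1 is preserved.
C6 → C2 is preserved.
C3 → C1 is preserved.
C1, C2 → C4 is preserved.
C4, C5 → C6 is preserved.

C1 → C2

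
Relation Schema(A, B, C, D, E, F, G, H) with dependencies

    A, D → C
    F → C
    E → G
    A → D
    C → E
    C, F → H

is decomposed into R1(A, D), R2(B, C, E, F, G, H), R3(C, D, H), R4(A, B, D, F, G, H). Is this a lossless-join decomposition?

Chase test. Columns are A, B, C, D, E, F, G, H; row i has aⱼ where attribute j ∈ Ri, else bᵢⱼ.
Initial tableau (one row per fragment):
  row 1: a1 b12 b13 a4 b15 b16 b17 b18
  row 2: b21 a2 a3 b24 a5 a6 a7 a8
  row 3: b31 b32 a3 a4 b35 b36 b37 a8
  row 4: a1 a2 b43 a4 b45 a6 a7 a8
Rows 1 and 4 agree on A, D; apply A, D→C and equate their C entries.
Rows 2 and 4 agree on F; apply F→C and equate their C entries.
Rows 1 and 2 agree on C; apply C→E and equate their E entries.
Rows 1 and 3 agree on C; apply C→E and equate their E entries.
Rows 1 and 4 agree on C; apply C→E and equate their E entries.
Rows 1 and 2 agree on E; apply E→G and equate their G entries.
Rows 1 and 3 agree on E; apply E→G and equate their G entries.
Row 4 is now all distinguished symbols — the join is lossless.

Yes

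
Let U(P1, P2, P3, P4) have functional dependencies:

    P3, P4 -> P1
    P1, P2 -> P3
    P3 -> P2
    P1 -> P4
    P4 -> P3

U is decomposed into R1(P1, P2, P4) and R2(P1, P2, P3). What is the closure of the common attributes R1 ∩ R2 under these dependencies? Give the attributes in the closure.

P1, P2, P3, P4

R1 ∩ R2 = {P1, P2}.
P1, P2 → P3 applies, adding P3
P1 → P4 applies, adding P4
Closure: {P1, P2, P3, P4}.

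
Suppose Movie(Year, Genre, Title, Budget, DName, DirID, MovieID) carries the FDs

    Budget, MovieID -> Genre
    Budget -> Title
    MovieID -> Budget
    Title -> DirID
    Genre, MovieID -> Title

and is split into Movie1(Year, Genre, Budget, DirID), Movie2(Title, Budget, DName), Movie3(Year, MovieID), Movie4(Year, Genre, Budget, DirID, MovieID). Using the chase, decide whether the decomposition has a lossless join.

No

Chase test. Columns are Year, Genre, Title, Budget, DName, DirID, MovieID; row i has aⱼ where attribute j ∈ Moviei, else bᵢⱼ.
Initial tableau (one row per fragment):
  row 1: a1 a2 b13 a4 b15 a6 b17
  row 2: b21 b22 a3 a4 a5 b26 b27
  row 3: a1 b32 b33 b34 b35 b36 a7
  row 4: a1 a2 b43 a4 b45 a6 a7
Rows 1 and 2 agree on Budget; apply Budget→Title and equate their Title entries.
Rows 1 and 4 agree on Budget; apply Budget→Title and equate their Title entries.
Rows 3 and 4 agree on MovieID; apply MovieID→Budget and equate their Budget entries.
Rows 1 and 2 agree on Title; apply Title→DirID and equate their DirID entries.
Rows 3 and 4 agree on Budget, MovieID; apply Budget, MovieID→Genre and equate their Genre entries.
Rows 1 and 3 agree on Budget; apply Budget→Title and equate their Title entries.
Rows 1 and 3 agree on Title; apply Title→DirID and equate their DirID entries.
No row becomes fully distinguished — the join is lossy.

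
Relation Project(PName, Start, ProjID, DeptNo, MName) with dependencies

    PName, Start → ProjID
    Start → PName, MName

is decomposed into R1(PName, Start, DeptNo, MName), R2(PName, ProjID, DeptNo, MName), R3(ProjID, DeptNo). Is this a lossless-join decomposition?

No

Chase test. Columns are PName, Start, ProjID, DeptNo, MName; row i has aⱼ where attribute j ∈ Ri, else bᵢⱼ.
Initial tableau (one row per fragment):
  row 1: a1 a2 b13 a4 a5
  row 2: a1 b22 a3 a4 a5
  row 3: b31 b32 a3 a4 b35
No row becomes fully distinguished — the join is lossy.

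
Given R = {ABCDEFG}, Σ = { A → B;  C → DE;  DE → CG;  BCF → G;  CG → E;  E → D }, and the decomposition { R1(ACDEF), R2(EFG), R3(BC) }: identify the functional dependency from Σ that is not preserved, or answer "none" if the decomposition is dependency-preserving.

A → B

Check A → B: no single fragment contains all of {AB}, and the restricted closure of {A} across the fragments never reaches {B}.
C → DE is preserved.
DE → CG is preserved.
BCF → G is preserved.
CG → E is preserved.
E → D is preserved.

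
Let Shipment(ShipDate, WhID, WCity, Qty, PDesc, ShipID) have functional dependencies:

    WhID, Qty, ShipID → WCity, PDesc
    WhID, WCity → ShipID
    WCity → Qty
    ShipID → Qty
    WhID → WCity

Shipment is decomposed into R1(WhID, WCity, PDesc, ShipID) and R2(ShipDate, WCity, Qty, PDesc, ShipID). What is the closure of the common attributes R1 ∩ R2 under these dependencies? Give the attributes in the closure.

WCity, Qty, PDesc, ShipID

R1 ∩ R2 = {WCity, PDesc, ShipID}.
WCity → Qty applies, adding Qty
Closure: {WCity, Qty, PDesc, ShipID}.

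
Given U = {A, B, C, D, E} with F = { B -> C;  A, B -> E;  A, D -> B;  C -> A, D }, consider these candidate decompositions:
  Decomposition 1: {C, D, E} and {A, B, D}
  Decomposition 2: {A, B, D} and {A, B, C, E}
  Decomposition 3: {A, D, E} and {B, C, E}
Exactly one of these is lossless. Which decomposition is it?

Decomposition 2

Decomposition 1: common = {D}, closure = {D} → lossy.
Decomposition 2: common = {A, B}, closure = {A, B, C, D, E} → lossless.
Decomposition 3: common = {E}, closure = {E} → lossy.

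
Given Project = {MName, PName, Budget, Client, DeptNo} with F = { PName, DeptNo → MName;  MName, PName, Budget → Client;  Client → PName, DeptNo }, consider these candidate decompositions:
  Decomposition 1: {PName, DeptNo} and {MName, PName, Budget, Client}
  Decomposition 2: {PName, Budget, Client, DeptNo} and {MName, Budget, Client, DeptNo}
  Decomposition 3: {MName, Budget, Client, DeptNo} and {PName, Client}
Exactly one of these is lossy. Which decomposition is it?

Decomposition 1: common = {PName}, closure = {PName} → lossy.
Decomposition 2: common = {Budget, Client, DeptNo}, closure = {MName, PName, Budget, Client, DeptNo} → lossless.
Decomposition 3: common = {Client}, closure = {MName, PName, Client, DeptNo} → lossless.

Decomposition 1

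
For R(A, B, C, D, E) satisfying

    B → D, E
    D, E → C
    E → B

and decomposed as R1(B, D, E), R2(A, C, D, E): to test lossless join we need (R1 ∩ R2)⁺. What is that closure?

B, C, D, E

R1 ∩ R2 = {D, E}.
D, E → C applies, adding C
E → B applies, adding B
Closure: {B, C, D, E}.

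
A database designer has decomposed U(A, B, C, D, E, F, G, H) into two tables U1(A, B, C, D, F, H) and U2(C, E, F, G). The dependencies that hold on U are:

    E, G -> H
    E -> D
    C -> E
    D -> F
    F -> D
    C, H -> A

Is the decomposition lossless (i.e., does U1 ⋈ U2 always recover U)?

No

Common attributes: U1 ∩ U2 = {C, F}.
Closure of {C, F}: C → E applies, adding E; F → D applies, adding D. So (C, F)⁺ = {C, D, E, F}.
The closure contains neither all of U1 = {A, B, C, D, F, H} nor all of U2 = {C, E, F, G}, so the common attributes are not a superkey of either fragment. The join is lossy.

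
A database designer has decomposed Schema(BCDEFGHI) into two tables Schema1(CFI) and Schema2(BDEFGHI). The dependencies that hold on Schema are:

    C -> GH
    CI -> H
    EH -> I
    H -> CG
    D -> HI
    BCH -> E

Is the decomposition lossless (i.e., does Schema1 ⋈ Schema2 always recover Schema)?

Common attributes: Schema1 ∩ Schema2 = {FI}.
No dependency enlarges {FI}, so (FI)⁺ = {FI}.
The closure contains neither all of Schema1 = {CFI} nor all of Schema2 = {BDEFGHI}, so the common attributes are not a superkey of either fragment. The join is lossy.

No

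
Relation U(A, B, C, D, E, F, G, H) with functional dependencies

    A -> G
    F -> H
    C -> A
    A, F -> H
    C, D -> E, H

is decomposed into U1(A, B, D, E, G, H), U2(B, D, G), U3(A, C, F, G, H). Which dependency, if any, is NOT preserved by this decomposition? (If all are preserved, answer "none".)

C, D -> E, H

Check C, D → E, H: no single fragment contains all of {C, D, E, H}, and the restricted closure of {C, D} across the fragments never reaches {E, H}.
A → G is preserved.
F → H is preserved.
C → A is preserved.
A, F → H is preserved.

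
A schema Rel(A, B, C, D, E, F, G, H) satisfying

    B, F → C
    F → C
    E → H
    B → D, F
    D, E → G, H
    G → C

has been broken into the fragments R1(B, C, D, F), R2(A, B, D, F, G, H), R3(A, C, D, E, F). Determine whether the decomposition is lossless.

No

Chase test. Columns are A, B, C, D, E, F, G, H; row i has aⱼ where attribute j ∈ Ri, else bᵢⱼ.
Initial tableau (one row per fragment):
  row 1: b11 a2 a3 a4 b15 a6 b17 b18
  row 2: a1 a2 b23 a4 b25 a6 a7 a8
  row 3: a1 b32 a3 a4 a5 a6 b37 b38
Rows 1 and 2 agree on B, F; apply B, F→C and equate their C entries.
No row becomes fully distinguished — the join is lossy.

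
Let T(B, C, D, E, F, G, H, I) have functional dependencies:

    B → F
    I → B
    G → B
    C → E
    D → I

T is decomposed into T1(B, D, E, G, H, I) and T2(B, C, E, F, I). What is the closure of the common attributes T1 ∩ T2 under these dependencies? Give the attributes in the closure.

T1 ∩ T2 = {B, E, I}.
B → F applies, adding F
Closure: {B, E, F, I}.

B, E, F, I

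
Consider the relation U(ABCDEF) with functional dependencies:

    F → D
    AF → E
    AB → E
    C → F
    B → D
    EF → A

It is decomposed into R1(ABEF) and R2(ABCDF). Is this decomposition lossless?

Yes

Common attributes: R1 ∩ R2 = {ABF}.
Closure of {ABF}: F → D applies, adding D; AF → E applies, adding E. So (ABF)⁺ = {ABDEF}.
This closure contains every attribute of R1, so R1 ∩ R2 → R1. The join is lossless.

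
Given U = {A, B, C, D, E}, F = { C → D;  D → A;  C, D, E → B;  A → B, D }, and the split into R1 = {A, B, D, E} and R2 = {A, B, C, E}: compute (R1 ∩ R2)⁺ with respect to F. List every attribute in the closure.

R1 ∩ R2 = {A, B, E}.
A → B, D applies, adding D
Closure: {A, B, D, E}.

A, B, D, E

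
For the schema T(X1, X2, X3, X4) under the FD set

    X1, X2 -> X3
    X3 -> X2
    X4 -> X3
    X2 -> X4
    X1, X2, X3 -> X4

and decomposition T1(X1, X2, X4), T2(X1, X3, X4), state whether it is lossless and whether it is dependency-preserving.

lossless and dependency-preserving

Lossless test: (X1, X4)⁺ = {X1, X2, X3, X4}, which contains all of one fragment — lossless.
Dependency preservation: X1, X2 → X3; X3 → X2; X1, X2, X3 → X4 are not contained in any single fragment, but the restricted closure of each left-hand side across the fragments still reaches the right-hand side; the remaining FDs each lie inside some fragment. All dependencies are preserved.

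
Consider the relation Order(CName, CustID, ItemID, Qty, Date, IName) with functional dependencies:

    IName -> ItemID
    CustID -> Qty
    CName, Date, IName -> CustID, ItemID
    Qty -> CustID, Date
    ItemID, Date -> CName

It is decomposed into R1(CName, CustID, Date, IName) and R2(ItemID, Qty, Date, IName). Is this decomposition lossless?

Common attributes: R1 ∩ R2 = {Date, IName}.
Closure of {Date, IName}: IName → ItemID applies, adding ItemID; ItemID, Date → CName applies, adding CName; CName, Date, IName → CustID, ItemID applies, adding CustID; CustID → Qty applies, adding Qty. So (Date, IName)⁺ = {CName, CustID, ItemID, Qty, Date, IName}.
This closure contains every attribute of R1, so R1 ∩ R2 → R1. The join is lossless.

Yes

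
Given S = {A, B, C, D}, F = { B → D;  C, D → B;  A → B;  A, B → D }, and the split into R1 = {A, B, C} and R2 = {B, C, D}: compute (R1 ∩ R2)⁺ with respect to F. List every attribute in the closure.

B, C, D

R1 ∩ R2 = {B, C}.
B → D applies, adding D
Closure: {B, C, D}.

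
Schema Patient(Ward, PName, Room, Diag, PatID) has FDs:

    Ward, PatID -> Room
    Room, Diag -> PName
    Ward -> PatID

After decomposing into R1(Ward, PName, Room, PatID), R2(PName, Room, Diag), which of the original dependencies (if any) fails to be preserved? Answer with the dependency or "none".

Ward, PatID → Room lies within R1.
Room, Diag → PName lies within R2.
Ward → PatID lies within R1.
Every dependency is enforceable on the fragments, so the decomposition is dependency-preserving.

none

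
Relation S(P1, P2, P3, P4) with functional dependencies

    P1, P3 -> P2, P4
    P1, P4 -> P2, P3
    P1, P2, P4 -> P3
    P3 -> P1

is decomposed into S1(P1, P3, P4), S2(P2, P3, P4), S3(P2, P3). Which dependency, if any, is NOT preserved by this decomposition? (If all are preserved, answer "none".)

P1, P3 → P2, P4: restricted closure across fragments reaches P2, P4.
P1, P4 → P2, P3: restricted closure across fragments reaches P2, P3.
P1, P2, P4 → P3: restricted closure across fragments reaches P3.
P3 → P1 lies within S1.
Every dependency is enforceable on the fragments, so the decomposition is dependency-preserving.

none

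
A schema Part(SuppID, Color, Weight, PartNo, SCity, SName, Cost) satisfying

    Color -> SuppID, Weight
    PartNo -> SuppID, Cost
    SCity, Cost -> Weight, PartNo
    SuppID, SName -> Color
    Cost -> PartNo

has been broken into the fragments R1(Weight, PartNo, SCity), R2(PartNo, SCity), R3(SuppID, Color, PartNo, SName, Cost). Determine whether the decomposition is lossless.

No

Chase test. Columns are SuppID, Color, Weight, PartNo, SCity, SName, Cost; row i has aⱼ where attribute j ∈ Ri, else bᵢⱼ.
Initial tableau (one row per fragment):
  row 1: b11 b12 a3 a4 a5 b16 b17
  row 2: b21 b22 b23 a4 a5 b26 b27
  row 3: a1 a2 b33 a4 b35 a6 a7
Rows 1 and 2 agree on PartNo; apply PartNo→SuppID, Cost and equate their SuppID, Cost entries.
Rows 1 and 3 agree on PartNo; apply PartNo→SuppID, Cost and equate their SuppID, Cost entries.
Rows 1 and 2 agree on SCity, Cost; apply SCity, Cost→Weight, PartNo and equate their Weight, PartNo entries.
No row becomes fully distinguished — the join is lossy.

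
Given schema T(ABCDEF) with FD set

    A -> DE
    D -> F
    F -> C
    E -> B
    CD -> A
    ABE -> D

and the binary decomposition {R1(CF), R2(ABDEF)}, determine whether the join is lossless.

Yes

Common attributes: R1 ∩ R2 = {F}.
Closure of {F}: F → C applies, adding C. So (F)⁺ = {CF}.
This closure contains every attribute of R1, so R1 ∩ R2 → R1. The join is lossless.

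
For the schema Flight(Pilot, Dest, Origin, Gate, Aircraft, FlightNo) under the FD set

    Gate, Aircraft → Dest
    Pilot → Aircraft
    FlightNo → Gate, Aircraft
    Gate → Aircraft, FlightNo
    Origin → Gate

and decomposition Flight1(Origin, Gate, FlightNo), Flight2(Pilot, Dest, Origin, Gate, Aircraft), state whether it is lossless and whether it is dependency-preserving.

lossless and dependency-preserving

Lossless test: (Origin, Gate)⁺ = {Dest, Origin, Gate, Aircraft, FlightNo}, which contains all of one fragment — lossless.
Dependency preservation: FlightNo → Gate, Aircraft; Gate → Aircraft, FlightNo are not contained in any single fragment, but the restricted closure of each left-hand side across the fragments still reaches the right-hand side; the remaining FDs each lie inside some fragment. All dependencies are preserved.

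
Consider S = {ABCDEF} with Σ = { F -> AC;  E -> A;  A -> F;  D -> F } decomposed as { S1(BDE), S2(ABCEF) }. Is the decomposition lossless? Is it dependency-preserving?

lossless but not dependency-preserving

Lossless test: (BE)⁺ = {ABCEF}, which contains all of one fragment — lossless.
Dependency preservation: the restricted closure of {D} across the fragments never reaches {F}, so D → F cannot be enforced without a join — not preserved.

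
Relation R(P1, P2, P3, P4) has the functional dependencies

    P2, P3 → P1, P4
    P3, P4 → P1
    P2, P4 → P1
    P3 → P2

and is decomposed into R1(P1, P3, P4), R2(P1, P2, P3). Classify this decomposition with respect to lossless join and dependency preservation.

lossless but not dependency-preserving

Lossless test: (P1, P3)⁺ = {P1, P2, P3, P4}, which contains all of one fragment — lossless.
Dependency preservation: the restricted closure of {P2, P4} across the fragments never reaches {P1}, so P2, P4 → P1 cannot be enforced without a join — not preserved.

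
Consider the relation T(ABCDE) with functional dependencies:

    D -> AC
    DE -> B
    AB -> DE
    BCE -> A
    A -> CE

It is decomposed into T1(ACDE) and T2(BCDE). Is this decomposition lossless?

Common attributes: T1 ∩ T2 = {CDE}.
Closure of {CDE}: D → AC applies, adding A; DE → B applies, adding B. So (CDE)⁺ = {ABCDE}.
This closure contains every attribute of T1, so T1 ∩ T2 → T1. The join is lossless.

Yes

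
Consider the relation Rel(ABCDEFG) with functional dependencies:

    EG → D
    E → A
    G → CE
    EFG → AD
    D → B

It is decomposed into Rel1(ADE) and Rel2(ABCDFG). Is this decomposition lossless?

Common attributes: Rel1 ∩ Rel2 = {AD}.
Closure of {AD}: D → B applies, adding B. So (AD)⁺ = {ABD}.
The closure contains neither all of Rel1 = {ADE} nor all of Rel2 = {ABCDFG}, so the common attributes are not a superkey of either fragment. The join is lossy.

No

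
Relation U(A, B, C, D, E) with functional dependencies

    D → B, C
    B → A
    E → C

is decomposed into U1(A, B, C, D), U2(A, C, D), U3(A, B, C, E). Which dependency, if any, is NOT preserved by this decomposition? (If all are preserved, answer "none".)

D → B, C lies within U1.
B → A lies within U1.
E → C lies within U3.
Every dependency is enforceable on the fragments, so the decomposition is dependency-preserving.

none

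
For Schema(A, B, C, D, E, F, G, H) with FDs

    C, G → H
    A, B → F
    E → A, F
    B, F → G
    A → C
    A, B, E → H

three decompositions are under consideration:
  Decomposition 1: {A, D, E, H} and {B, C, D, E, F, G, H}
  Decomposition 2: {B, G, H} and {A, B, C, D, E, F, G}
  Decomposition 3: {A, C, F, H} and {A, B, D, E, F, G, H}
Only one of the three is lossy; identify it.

Decomposition 2

Decomposition 1: common = {D, E, H}, closure = {A, C, D, E, F, H} → lossless.
Decomposition 2: common = {B, G}, closure = {B, G} → lossy.
Decomposition 3: common = {A, F, H}, closure = {A, C, F, H} → lossless.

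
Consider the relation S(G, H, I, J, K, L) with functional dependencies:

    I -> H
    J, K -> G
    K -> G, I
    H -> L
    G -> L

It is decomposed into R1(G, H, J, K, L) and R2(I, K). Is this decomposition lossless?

Common attributes: R1 ∩ R2 = {K}.
Closure of {K}: K → G, I applies, adding G, I; G → L applies, adding L; I → H applies, adding H. So (K)⁺ = {G, H, I, K, L}.
This closure contains every attribute of R2, so R1 ∩ R2 → R2. The join is lossless.

Yes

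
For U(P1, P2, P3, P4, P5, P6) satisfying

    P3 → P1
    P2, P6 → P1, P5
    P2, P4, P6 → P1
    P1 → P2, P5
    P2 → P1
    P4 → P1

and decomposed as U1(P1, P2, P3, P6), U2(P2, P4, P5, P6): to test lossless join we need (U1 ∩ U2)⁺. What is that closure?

P1, P2, P5, P6

U1 ∩ U2 = {P2, P6}.
P2, P6 → P1, P5 applies, adding P1, P5
Closure: {P1, P2, P5, P6}.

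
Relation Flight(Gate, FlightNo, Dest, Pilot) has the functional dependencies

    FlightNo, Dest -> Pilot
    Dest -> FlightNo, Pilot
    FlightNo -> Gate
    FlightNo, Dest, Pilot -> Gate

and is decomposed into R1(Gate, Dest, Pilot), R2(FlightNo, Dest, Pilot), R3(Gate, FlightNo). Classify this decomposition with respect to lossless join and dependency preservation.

lossless and dependency-preserving

Lossless test (chase): Rows 1 and 2 agree on Dest; apply Dest→FlightNo, Pilot and equate their FlightNo, Pilot entries. Rows 1 and 2 agree on FlightNo; apply FlightNo→Gate and equate their Gate entries. Row 1 is now all distinguished symbols — the join is lossless.
Dependency preservation: FlightNo, Dest, Pilot → Gate is not contained in any single fragment, but the restricted closure of its left-hand side across the fragments still reaches the right-hand side; the remaining FDs each lie inside some fragment. All dependencies are preserved.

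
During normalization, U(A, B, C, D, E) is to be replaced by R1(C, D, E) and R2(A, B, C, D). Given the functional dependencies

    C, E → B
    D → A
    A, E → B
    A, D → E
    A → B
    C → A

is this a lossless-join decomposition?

Yes

Common attributes: R1 ∩ R2 = {C, D}.
Closure of {C, D}: D → A applies, adding A; A, D → E applies, adding E; A → B applies, adding B. So (C, D)⁺ = {A, B, C, D, E}.
This closure contains every attribute of R1, so R1 ∩ R2 → R1. The join is lossless.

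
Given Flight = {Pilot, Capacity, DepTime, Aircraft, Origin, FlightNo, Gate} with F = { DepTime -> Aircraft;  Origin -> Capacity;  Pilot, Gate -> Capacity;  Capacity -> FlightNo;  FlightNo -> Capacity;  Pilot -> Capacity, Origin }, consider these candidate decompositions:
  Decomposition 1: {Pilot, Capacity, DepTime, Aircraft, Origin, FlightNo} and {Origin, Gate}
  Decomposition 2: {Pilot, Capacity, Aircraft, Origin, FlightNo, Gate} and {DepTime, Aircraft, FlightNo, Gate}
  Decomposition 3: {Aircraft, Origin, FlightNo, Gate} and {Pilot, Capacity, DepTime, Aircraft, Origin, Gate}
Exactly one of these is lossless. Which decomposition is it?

Decomposition 1: common = {Origin}, closure = {Capacity, Origin, FlightNo} → lossy.
Decomposition 2: common = {Aircraft, FlightNo, Gate}, closure = {Capacity, Aircraft, FlightNo, Gate} → lossy.
Decomposition 3: common = {Aircraft, Origin, Gate}, closure = {Capacity, Aircraft, Origin, FlightNo, Gate} → lossless.

Decomposition 3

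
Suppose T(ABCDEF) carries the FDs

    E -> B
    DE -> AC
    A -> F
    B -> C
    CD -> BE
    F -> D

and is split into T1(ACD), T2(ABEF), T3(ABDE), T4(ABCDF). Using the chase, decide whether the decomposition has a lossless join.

Chase test. Columns are ABCDEF; row i has aⱼ where attribute j ∈ Ti, else bᵢⱼ.
Initial tableau (one row per fragment):
  row 1: a1 b12 a3 a4 b15 b16
  row 2: a1 a2 b23 b24 a5 a6
  row 3: a1 a2 b33 a4 a5 b36
  row 4: a1 a2 a3 a4 b45 a6
Rows 1 and 2 agree on A; apply A→F and equate their F entries.
Rows 1 and 3 agree on A; apply A→F and equate their F entries.
Rows 2 and 3 agree on B; apply B→C and equate their C entries.
Rows 2 and 4 agree on B; apply B→C and equate their C entries.
Rows 1 and 3 agree on CD; apply CD→BE and equate their BE entries.
Rows 1 and 4 agree on CD; apply CD→BE and equate their BE entries.
Rows 1 and 2 agree on F; apply F→D and equate their D entries.
Row 1 is now all distinguished symbols — the join is lossless.

Yes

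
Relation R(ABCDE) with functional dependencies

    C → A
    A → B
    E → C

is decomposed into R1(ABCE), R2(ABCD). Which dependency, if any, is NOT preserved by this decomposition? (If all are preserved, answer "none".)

none

C → A lies within R1.
A → B lies within R1.
E → C lies within R1.
Every dependency is enforceable on the fragments, so the decomposition is dependency-preserving.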